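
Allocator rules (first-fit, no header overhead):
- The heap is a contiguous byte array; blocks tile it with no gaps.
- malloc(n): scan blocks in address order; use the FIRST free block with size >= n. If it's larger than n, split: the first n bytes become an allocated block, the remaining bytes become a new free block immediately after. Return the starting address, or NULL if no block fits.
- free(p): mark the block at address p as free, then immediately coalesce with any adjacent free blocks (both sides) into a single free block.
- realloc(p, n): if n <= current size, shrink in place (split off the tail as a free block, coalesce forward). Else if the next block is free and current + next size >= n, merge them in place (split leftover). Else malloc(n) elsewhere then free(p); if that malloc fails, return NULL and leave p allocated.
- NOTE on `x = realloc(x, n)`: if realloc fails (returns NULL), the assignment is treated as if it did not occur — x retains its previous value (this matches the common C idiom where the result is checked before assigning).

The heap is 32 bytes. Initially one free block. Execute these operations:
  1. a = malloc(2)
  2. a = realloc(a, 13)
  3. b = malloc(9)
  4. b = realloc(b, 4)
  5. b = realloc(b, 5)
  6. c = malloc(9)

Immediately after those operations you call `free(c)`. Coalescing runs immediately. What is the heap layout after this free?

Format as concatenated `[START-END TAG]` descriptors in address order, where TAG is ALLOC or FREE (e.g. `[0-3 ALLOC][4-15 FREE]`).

Op 1: a = malloc(2) -> a = 0; heap: [0-1 ALLOC][2-31 FREE]
Op 2: a = realloc(a, 13) -> a = 0; heap: [0-12 ALLOC][13-31 FREE]
Op 3: b = malloc(9) -> b = 13; heap: [0-12 ALLOC][13-21 ALLOC][22-31 FREE]
Op 4: b = realloc(b, 4) -> b = 13; heap: [0-12 ALLOC][13-16 ALLOC][17-31 FREE]
Op 5: b = realloc(b, 5) -> b = 13; heap: [0-12 ALLOC][13-17 ALLOC][18-31 FREE]
Op 6: c = malloc(9) -> c = 18; heap: [0-12 ALLOC][13-17 ALLOC][18-26 ALLOC][27-31 FREE]
free(c): c = 18 -> block [18-26 ALLOC]; mark free, coalesce with adjacent free neighbors -> [0-12 ALLOC][13-17 ALLOC][18-31 FREE]

Answer: [0-12 ALLOC][13-17 ALLOC][18-31 FREE]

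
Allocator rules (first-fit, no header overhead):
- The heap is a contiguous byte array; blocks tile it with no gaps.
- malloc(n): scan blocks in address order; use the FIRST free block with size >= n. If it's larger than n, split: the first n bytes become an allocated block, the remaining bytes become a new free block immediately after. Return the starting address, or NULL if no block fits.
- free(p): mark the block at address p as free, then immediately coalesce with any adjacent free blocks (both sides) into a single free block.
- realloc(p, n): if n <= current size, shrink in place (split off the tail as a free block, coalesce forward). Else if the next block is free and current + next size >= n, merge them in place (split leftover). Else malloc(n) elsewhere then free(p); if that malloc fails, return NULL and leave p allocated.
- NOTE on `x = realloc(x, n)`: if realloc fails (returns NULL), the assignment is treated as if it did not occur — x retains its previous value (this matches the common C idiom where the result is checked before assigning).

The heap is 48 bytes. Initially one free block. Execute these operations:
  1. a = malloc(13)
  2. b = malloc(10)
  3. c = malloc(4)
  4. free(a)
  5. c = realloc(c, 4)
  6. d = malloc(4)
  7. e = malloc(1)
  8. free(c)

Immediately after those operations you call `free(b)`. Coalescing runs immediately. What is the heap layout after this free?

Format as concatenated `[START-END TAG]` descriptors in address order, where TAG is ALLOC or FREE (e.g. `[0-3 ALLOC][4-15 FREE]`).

Op 1: a = malloc(13) -> a = 0; heap: [0-12 ALLOC][13-47 FREE]
Op 2: b = malloc(10) -> b = 13; heap: [0-12 ALLOC][13-22 ALLOC][23-47 FREE]
Op 3: c = malloc(4) -> c = 23; heap: [0-12 ALLOC][13-22 ALLOC][23-26 ALLOC][27-47 FREE]
Op 4: free(a) -> (freed a); heap: [0-12 FREE][13-22 ALLOC][23-26 ALLOC][27-47 FREE]
Op 5: c = realloc(c, 4) -> c = 23; heap: [0-12 FREE][13-22 ALLOC][23-26 ALLOC][27-47 FREE]
Op 6: d = malloc(4) -> d = 0; heap: [0-3 ALLOC][4-12 FREE][13-22 ALLOC][23-26 ALLOC][27-47 FREE]
Op 7: e = malloc(1) -> e = 4; heap: [0-3 ALLOC][4-4 ALLOC][5-12 FREE][13-22 ALLOC][23-26 ALLOC][27-47 FREE]
Op 8: free(c) -> (freed c); heap: [0-3 ALLOC][4-4 ALLOC][5-12 FREE][13-22 ALLOC][23-47 FREE]
free(b): b = 13 -> block [13-22 ALLOC]; mark free, coalesce with adjacent free neighbors -> [0-3 ALLOC][4-4 ALLOC][5-47 FREE]

Answer: [0-3 ALLOC][4-4 ALLOC][5-47 FREE]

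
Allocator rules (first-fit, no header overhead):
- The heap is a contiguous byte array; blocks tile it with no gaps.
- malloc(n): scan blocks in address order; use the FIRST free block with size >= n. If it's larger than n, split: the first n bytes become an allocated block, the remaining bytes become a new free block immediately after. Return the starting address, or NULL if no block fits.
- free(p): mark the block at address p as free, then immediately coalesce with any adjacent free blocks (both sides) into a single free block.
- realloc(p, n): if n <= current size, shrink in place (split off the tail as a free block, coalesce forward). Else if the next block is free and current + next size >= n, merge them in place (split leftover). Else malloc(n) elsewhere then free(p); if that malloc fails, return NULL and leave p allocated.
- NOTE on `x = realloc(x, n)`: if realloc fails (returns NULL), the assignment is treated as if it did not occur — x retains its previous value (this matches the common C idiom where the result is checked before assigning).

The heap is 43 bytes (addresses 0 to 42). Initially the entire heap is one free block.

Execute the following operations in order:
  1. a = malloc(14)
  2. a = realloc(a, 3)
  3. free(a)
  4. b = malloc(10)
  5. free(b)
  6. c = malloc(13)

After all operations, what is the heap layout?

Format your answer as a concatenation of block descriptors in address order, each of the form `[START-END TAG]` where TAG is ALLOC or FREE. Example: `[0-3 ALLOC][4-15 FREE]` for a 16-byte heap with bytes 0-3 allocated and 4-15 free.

Answer: [0-12 ALLOC][13-42 FREE]

Derivation:
Op 1: a = malloc(14) -> a = 0; heap: [0-13 ALLOC][14-42 FREE]
Op 2: a = realloc(a, 3) -> a = 0; heap: [0-2 ALLOC][3-42 FREE]
Op 3: free(a) -> (freed a); heap: [0-42 FREE]
Op 4: b = malloc(10) -> b = 0; heap: [0-9 ALLOC][10-42 FREE]
Op 5: free(b) -> (freed b); heap: [0-42 FREE]
Op 6: c = malloc(13) -> c = 0; heap: [0-12 ALLOC][13-42 FREE]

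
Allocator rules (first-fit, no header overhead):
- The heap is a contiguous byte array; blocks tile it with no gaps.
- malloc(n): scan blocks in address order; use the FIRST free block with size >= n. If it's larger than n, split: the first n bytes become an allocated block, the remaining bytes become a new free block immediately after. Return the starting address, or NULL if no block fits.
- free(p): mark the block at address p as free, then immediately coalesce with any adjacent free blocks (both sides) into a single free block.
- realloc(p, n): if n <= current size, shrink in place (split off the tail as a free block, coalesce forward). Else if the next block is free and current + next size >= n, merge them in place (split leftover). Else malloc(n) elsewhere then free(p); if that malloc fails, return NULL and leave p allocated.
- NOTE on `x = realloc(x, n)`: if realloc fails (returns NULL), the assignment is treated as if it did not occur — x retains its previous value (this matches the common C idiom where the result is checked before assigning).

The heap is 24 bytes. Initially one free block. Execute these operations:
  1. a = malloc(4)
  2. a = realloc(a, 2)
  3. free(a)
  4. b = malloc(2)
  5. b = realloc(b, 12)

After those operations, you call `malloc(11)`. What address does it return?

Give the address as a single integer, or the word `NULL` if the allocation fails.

Answer: 12

Derivation:
Op 1: a = malloc(4) -> a = 0; heap: [0-3 ALLOC][4-23 FREE]
Op 2: a = realloc(a, 2) -> a = 0; heap: [0-1 ALLOC][2-23 FREE]
Op 3: free(a) -> (freed a); heap: [0-23 FREE]
Op 4: b = malloc(2) -> b = 0; heap: [0-1 ALLOC][2-23 FREE]
Op 5: b = realloc(b, 12) -> b = 0; heap: [0-11 ALLOC][12-23 FREE]
malloc(11): first-fit scan over [0-11 ALLOC][12-23 FREE] -> 12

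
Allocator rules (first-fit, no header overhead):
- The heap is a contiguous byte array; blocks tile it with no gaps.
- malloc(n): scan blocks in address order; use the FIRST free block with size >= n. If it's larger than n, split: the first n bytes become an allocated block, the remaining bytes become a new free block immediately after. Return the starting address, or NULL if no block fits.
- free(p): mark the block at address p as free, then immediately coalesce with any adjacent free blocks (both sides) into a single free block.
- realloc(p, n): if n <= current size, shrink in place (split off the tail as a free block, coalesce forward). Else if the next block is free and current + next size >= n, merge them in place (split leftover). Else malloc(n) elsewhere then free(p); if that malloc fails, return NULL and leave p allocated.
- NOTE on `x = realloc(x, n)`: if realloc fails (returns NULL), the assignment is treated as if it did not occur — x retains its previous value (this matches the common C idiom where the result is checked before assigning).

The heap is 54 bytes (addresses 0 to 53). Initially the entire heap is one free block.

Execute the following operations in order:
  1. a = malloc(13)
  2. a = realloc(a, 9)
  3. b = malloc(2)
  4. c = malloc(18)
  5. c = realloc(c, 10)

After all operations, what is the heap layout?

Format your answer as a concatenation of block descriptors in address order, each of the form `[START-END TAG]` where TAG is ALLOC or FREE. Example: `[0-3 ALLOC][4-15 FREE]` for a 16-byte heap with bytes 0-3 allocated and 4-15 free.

Answer: [0-8 ALLOC][9-10 ALLOC][11-20 ALLOC][21-53 FREE]

Derivation:
Op 1: a = malloc(13) -> a = 0; heap: [0-12 ALLOC][13-53 FREE]
Op 2: a = realloc(a, 9) -> a = 0; heap: [0-8 ALLOC][9-53 FREE]
Op 3: b = malloc(2) -> b = 9; heap: [0-8 ALLOC][9-10 ALLOC][11-53 FREE]
Op 4: c = malloc(18) -> c = 11; heap: [0-8 ALLOC][9-10 ALLOC][11-28 ALLOC][29-53 FREE]
Op 5: c = realloc(c, 10) -> c = 11; heap: [0-8 ALLOC][9-10 ALLOC][11-20 ALLOC][21-53 FREE]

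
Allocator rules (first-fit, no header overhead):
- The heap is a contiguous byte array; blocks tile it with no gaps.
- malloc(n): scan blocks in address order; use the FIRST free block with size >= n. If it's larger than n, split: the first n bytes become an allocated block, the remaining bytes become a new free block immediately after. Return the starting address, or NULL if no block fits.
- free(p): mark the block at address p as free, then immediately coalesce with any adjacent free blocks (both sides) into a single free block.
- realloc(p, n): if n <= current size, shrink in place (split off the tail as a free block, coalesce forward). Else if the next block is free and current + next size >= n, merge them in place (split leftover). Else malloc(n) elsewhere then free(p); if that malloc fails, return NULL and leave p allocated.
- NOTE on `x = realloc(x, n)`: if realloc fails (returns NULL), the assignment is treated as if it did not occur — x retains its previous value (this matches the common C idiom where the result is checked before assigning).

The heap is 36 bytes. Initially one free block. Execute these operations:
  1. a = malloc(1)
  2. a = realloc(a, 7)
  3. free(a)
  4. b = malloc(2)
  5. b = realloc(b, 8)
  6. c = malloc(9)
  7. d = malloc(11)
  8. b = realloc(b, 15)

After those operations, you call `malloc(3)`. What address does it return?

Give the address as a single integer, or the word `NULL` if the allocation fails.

Answer: 28

Derivation:
Op 1: a = malloc(1) -> a = 0; heap: [0-0 ALLOC][1-35 FREE]
Op 2: a = realloc(a, 7) -> a = 0; heap: [0-6 ALLOC][7-35 FREE]
Op 3: free(a) -> (freed a); heap: [0-35 FREE]
Op 4: b = malloc(2) -> b = 0; heap: [0-1 ALLOC][2-35 FREE]
Op 5: b = realloc(b, 8) -> b = 0; heap: [0-7 ALLOC][8-35 FREE]
Op 6: c = malloc(9) -> c = 8; heap: [0-7 ALLOC][8-16 ALLOC][17-35 FREE]
Op 7: d = malloc(11) -> d = 17; heap: [0-7 ALLOC][8-16 ALLOC][17-27 ALLOC][28-35 FREE]
Op 8: b = realloc(b, 15) -> NULL (b unchanged); heap: [0-7 ALLOC][8-16 ALLOC][17-27 ALLOC][28-35 FREE]
malloc(3): first-fit scan over [0-7 ALLOC][8-16 ALLOC][17-27 ALLOC][28-35 FREE] -> 28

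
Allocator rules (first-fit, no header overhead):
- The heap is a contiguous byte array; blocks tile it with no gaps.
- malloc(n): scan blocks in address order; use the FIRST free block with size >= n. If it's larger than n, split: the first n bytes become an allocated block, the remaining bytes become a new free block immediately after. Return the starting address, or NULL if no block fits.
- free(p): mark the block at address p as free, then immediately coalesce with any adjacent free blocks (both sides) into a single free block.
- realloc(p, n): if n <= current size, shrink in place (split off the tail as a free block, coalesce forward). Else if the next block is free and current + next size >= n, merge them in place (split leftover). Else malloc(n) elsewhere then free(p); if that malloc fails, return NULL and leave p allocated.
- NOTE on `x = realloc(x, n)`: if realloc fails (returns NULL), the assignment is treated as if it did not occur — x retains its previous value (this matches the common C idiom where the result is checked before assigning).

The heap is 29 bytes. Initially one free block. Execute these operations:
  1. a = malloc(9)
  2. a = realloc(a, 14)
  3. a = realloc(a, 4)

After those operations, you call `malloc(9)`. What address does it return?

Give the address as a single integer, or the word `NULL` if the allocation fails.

Op 1: a = malloc(9) -> a = 0; heap: [0-8 ALLOC][9-28 FREE]
Op 2: a = realloc(a, 14) -> a = 0; heap: [0-13 ALLOC][14-28 FREE]
Op 3: a = realloc(a, 4) -> a = 0; heap: [0-3 ALLOC][4-28 FREE]
malloc(9): first-fit scan over [0-3 ALLOC][4-28 FREE] -> 4

Answer: 4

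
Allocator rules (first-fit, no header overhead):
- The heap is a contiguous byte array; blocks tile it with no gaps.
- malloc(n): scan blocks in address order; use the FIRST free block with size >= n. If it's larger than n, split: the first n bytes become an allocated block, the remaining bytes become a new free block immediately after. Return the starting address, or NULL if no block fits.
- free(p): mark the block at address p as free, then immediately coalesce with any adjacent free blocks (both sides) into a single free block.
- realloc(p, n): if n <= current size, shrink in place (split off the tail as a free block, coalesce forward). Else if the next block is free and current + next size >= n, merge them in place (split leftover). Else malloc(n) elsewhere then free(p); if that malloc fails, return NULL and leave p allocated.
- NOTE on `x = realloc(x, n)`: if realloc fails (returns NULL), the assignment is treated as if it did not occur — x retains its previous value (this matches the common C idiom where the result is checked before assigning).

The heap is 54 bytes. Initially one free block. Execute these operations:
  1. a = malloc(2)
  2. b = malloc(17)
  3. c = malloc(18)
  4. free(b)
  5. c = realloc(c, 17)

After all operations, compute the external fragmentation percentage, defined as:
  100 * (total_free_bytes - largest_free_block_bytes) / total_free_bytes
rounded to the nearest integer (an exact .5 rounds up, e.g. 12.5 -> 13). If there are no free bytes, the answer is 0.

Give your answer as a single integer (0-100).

Op 1: a = malloc(2) -> a = 0; heap: [0-1 ALLOC][2-53 FREE]
Op 2: b = malloc(17) -> b = 2; heap: [0-1 ALLOC][2-18 ALLOC][19-53 FREE]
Op 3: c = malloc(18) -> c = 19; heap: [0-1 ALLOC][2-18 ALLOC][19-36 ALLOC][37-53 FREE]
Op 4: free(b) -> (freed b); heap: [0-1 ALLOC][2-18 FREE][19-36 ALLOC][37-53 FREE]
Op 5: c = realloc(c, 17) -> c = 19; heap: [0-1 ALLOC][2-18 FREE][19-35 ALLOC][36-53 FREE]
Free blocks: [17 18] total_free=35 largest=18 -> 100*(35-18)/35 = 1700/35 ≈ 48.571 -> rounds to 49

Answer: 49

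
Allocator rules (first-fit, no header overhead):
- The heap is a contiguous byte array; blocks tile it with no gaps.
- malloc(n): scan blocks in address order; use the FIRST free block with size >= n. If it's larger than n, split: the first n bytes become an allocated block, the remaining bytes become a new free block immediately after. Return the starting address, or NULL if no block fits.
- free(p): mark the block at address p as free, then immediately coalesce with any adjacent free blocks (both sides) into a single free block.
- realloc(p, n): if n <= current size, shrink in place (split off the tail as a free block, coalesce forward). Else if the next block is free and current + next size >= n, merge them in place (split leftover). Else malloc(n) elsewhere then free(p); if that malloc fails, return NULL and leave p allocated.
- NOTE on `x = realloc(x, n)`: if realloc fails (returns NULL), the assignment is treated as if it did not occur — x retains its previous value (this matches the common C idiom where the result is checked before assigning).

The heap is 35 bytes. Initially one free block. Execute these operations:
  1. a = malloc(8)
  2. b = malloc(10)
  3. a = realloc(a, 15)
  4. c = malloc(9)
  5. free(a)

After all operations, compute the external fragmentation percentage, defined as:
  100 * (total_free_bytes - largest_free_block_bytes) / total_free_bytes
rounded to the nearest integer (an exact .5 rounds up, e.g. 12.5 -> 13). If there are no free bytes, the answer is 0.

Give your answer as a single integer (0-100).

Op 1: a = malloc(8) -> a = 0; heap: [0-7 ALLOC][8-34 FREE]
Op 2: b = malloc(10) -> b = 8; heap: [0-7 ALLOC][8-17 ALLOC][18-34 FREE]
Op 3: a = realloc(a, 15) -> a = 18; heap: [0-7 FREE][8-17 ALLOC][18-32 ALLOC][33-34 FREE]
Op 4: c = malloc(9) -> c = NULL; heap: [0-7 FREE][8-17 ALLOC][18-32 ALLOC][33-34 FREE]
Op 5: free(a) -> (freed a); heap: [0-7 FREE][8-17 ALLOC][18-34 FREE]
Free blocks: [8 17] total_free=25 largest=17 -> 100*(25-17)/25 = 800/25 = 32

Answer: 32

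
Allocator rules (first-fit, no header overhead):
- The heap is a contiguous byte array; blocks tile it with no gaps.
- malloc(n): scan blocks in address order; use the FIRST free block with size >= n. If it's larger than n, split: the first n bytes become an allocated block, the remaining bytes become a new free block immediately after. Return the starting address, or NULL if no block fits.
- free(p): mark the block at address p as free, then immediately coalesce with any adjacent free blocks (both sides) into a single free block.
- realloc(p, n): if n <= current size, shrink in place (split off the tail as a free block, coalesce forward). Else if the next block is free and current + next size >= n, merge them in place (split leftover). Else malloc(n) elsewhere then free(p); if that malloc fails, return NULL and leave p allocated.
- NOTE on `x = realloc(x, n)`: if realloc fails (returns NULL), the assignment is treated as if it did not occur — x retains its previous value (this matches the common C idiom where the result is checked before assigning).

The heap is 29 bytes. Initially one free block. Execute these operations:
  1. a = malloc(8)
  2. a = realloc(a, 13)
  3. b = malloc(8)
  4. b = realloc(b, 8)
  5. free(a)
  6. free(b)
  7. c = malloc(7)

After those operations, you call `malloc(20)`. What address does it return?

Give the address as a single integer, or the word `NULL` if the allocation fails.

Answer: 7

Derivation:
Op 1: a = malloc(8) -> a = 0; heap: [0-7 ALLOC][8-28 FREE]
Op 2: a = realloc(a, 13) -> a = 0; heap: [0-12 ALLOC][13-28 FREE]
Op 3: b = malloc(8) -> b = 13; heap: [0-12 ALLOC][13-20 ALLOC][21-28 FREE]
Op 4: b = realloc(b, 8) -> b = 13; heap: [0-12 ALLOC][13-20 ALLOC][21-28 FREE]
Op 5: free(a) -> (freed a); heap: [0-12 FREE][13-20 ALLOC][21-28 FREE]
Op 6: free(b) -> (freed b); heap: [0-28 FREE]
Op 7: c = malloc(7) -> c = 0; heap: [0-6 ALLOC][7-28 FREE]
malloc(20): first-fit scan over [0-6 ALLOC][7-28 FREE] -> 7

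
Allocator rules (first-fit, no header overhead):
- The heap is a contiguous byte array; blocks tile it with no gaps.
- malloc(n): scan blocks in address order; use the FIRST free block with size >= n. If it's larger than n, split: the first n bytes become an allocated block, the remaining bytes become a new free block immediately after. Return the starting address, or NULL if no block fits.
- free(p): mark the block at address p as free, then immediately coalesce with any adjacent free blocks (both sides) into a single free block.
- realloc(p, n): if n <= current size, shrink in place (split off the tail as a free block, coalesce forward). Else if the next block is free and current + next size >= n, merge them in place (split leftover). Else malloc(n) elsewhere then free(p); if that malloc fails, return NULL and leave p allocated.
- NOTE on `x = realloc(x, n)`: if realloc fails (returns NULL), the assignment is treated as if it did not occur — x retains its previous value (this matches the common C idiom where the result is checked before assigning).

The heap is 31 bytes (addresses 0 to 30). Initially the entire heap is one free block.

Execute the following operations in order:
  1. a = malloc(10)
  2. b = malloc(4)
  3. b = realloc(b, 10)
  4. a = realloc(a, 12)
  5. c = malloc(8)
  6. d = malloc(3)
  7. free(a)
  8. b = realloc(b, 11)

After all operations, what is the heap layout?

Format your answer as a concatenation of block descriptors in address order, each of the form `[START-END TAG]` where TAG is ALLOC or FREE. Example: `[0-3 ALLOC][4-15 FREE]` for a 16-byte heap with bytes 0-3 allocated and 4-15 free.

Answer: [0-9 FREE][10-19 ALLOC][20-27 ALLOC][28-30 ALLOC]

Derivation:
Op 1: a = malloc(10) -> a = 0; heap: [0-9 ALLOC][10-30 FREE]
Op 2: b = malloc(4) -> b = 10; heap: [0-9 ALLOC][10-13 ALLOC][14-30 FREE]
Op 3: b = realloc(b, 10) -> b = 10; heap: [0-9 ALLOC][10-19 ALLOC][20-30 FREE]
Op 4: a = realloc(a, 12) -> NULL (a unchanged); heap: [0-9 ALLOC][10-19 ALLOC][20-30 FREE]
Op 5: c = malloc(8) -> c = 20; heap: [0-9 ALLOC][10-19 ALLOC][20-27 ALLOC][28-30 FREE]
Op 6: d = malloc(3) -> d = 28; heap: [0-9 ALLOC][10-19 ALLOC][20-27 ALLOC][28-30 ALLOC]
Op 7: free(a) -> (freed a); heap: [0-9 FREE][10-19 ALLOC][20-27 ALLOC][28-30 ALLOC]
Op 8: b = realloc(b, 11) -> NULL (b unchanged); heap: [0-9 FREE][10-19 ALLOC][20-27 ALLOC][28-30 ALLOC]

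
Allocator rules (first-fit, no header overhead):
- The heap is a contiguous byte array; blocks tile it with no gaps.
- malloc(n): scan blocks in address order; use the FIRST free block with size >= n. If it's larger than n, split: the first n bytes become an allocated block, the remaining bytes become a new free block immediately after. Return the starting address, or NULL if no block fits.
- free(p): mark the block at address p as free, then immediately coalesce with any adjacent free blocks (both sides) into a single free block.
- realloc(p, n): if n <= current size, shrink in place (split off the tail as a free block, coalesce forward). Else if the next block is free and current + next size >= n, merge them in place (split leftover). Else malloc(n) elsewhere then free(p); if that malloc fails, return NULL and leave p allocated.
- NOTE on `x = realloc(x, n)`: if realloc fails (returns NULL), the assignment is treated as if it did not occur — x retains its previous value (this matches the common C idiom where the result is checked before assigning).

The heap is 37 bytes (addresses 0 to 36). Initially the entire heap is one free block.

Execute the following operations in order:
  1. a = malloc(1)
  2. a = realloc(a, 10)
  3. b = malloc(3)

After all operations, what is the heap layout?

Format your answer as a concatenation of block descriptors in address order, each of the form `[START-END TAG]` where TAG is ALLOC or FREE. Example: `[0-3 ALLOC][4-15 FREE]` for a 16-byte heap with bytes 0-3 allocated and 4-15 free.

Op 1: a = malloc(1) -> a = 0; heap: [0-0 ALLOC][1-36 FREE]
Op 2: a = realloc(a, 10) -> a = 0; heap: [0-9 ALLOC][10-36 FREE]
Op 3: b = malloc(3) -> b = 10; heap: [0-9 ALLOC][10-12 ALLOC][13-36 FREE]

Answer: [0-9 ALLOC][10-12 ALLOC][13-36 FREE]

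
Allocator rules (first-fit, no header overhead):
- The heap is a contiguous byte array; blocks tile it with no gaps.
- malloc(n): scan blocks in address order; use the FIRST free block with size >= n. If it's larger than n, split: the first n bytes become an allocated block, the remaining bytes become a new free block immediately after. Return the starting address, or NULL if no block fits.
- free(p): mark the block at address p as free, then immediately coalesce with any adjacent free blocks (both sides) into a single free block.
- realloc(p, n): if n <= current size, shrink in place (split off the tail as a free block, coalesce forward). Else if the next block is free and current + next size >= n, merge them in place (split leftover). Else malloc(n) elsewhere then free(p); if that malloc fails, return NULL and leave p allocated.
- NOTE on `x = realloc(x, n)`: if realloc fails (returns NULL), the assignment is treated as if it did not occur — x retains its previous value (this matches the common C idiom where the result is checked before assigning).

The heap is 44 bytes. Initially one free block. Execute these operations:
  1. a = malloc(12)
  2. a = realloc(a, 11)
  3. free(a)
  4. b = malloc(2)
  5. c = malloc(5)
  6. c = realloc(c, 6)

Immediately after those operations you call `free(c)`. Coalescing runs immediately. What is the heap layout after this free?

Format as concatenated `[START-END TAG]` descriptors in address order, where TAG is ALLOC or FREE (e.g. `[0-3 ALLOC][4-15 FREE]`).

Op 1: a = malloc(12) -> a = 0; heap: [0-11 ALLOC][12-43 FREE]
Op 2: a = realloc(a, 11) -> a = 0; heap: [0-10 ALLOC][11-43 FREE]
Op 3: free(a) -> (freed a); heap: [0-43 FREE]
Op 4: b = malloc(2) -> b = 0; heap: [0-1 ALLOC][2-43 FREE]
Op 5: c = malloc(5) -> c = 2; heap: [0-1 ALLOC][2-6 ALLOC][7-43 FREE]
Op 6: c = realloc(c, 6) -> c = 2; heap: [0-1 ALLOC][2-7 ALLOC][8-43 FREE]
free(c): c = 2 -> block [2-7 ALLOC]; mark free, coalesce with adjacent free neighbors -> [0-1 ALLOC][2-43 FREE]

Answer: [0-1 ALLOC][2-43 FREE]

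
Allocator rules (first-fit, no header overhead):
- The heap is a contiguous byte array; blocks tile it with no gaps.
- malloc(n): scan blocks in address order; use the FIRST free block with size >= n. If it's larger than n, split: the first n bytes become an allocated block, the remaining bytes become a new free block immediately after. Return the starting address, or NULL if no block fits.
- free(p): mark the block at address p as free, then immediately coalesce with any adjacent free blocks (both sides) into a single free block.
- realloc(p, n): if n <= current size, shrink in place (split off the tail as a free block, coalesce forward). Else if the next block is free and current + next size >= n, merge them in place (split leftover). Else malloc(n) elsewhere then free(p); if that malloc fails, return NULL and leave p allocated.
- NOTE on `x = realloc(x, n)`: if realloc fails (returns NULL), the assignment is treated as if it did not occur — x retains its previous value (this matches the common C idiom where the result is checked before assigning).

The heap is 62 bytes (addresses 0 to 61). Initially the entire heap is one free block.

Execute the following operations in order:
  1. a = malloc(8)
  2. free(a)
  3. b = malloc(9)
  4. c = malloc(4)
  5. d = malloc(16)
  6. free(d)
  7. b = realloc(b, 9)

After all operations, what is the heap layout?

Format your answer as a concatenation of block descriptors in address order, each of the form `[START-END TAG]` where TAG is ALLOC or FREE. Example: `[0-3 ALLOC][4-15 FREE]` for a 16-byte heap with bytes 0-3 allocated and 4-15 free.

Answer: [0-8 ALLOC][9-12 ALLOC][13-61 FREE]

Derivation:
Op 1: a = malloc(8) -> a = 0; heap: [0-7 ALLOC][8-61 FREE]
Op 2: free(a) -> (freed a); heap: [0-61 FREE]
Op 3: b = malloc(9) -> b = 0; heap: [0-8 ALLOC][9-61 FREE]
Op 4: c = malloc(4) -> c = 9; heap: [0-8 ALLOC][9-12 ALLOC][13-61 FREE]
Op 5: d = malloc(16) -> d = 13; heap: [0-8 ALLOC][9-12 ALLOC][13-28 ALLOC][29-61 FREE]
Op 6: free(d) -> (freed d); heap: [0-8 ALLOC][9-12 ALLOC][13-61 FREE]
Op 7: b = realloc(b, 9) -> b = 0; heap: [0-8 ALLOC][9-12 ALLOC][13-61 FREE]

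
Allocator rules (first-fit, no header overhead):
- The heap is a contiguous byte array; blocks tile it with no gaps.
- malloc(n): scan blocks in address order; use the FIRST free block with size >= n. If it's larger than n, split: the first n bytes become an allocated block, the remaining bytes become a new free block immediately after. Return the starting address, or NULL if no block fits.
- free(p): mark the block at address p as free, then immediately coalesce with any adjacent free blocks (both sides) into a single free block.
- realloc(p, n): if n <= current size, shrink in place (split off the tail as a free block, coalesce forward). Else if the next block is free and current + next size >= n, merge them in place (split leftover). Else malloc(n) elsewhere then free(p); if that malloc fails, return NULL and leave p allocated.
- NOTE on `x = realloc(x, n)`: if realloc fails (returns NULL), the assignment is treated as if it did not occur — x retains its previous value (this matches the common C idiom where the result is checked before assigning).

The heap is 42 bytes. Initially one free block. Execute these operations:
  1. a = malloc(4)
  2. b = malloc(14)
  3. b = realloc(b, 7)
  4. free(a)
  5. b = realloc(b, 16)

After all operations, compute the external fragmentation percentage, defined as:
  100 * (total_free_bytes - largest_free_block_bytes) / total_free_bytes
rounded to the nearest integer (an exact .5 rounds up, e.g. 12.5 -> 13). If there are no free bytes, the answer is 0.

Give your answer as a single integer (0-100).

Op 1: a = malloc(4) -> a = 0; heap: [0-3 ALLOC][4-41 FREE]
Op 2: b = malloc(14) -> b = 4; heap: [0-3 ALLOC][4-17 ALLOC][18-41 FREE]
Op 3: b = realloc(b, 7) -> b = 4; heap: [0-3 ALLOC][4-10 ALLOC][11-41 FREE]
Op 4: free(a) -> (freed a); heap: [0-3 FREE][4-10 ALLOC][11-41 FREE]
Op 5: b = realloc(b, 16) -> b = 4; heap: [0-3 FREE][4-19 ALLOC][20-41 FREE]
Free blocks: [4 22] total_free=26 largest=22 -> 100*(26-22)/26 = 400/26 ≈ 15.385 -> rounds to 15

Answer: 15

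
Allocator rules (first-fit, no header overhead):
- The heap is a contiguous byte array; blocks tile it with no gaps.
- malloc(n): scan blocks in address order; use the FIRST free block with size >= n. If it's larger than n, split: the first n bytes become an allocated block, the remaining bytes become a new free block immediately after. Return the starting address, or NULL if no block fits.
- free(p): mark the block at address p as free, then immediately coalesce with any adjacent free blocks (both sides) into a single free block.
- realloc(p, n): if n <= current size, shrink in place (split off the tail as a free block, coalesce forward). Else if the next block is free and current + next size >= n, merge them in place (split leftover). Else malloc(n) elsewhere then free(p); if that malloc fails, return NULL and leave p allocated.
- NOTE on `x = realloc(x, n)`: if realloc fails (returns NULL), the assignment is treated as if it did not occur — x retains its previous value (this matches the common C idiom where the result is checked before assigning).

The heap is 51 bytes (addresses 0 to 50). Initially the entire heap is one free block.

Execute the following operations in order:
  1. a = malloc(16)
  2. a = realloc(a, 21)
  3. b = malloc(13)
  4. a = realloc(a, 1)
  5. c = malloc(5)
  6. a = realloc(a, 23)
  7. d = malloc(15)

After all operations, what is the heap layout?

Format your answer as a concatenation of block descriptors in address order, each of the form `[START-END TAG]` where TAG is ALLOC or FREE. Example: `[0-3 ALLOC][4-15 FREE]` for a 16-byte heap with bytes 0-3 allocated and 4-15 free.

Op 1: a = malloc(16) -> a = 0; heap: [0-15 ALLOC][16-50 FREE]
Op 2: a = realloc(a, 21) -> a = 0; heap: [0-20 ALLOC][21-50 FREE]
Op 3: b = malloc(13) -> b = 21; heap: [0-20 ALLOC][21-33 ALLOC][34-50 FREE]
Op 4: a = realloc(a, 1) -> a = 0; heap: [0-0 ALLOC][1-20 FREE][21-33 ALLOC][34-50 FREE]
Op 5: c = malloc(5) -> c = 1; heap: [0-0 ALLOC][1-5 ALLOC][6-20 FREE][21-33 ALLOC][34-50 FREE]
Op 6: a = realloc(a, 23) -> NULL (a unchanged); heap: [0-0 ALLOC][1-5 ALLOC][6-20 FREE][21-33 ALLOC][34-50 FREE]
Op 7: d = malloc(15) -> d = 6; heap: [0-0 ALLOC][1-5 ALLOC][6-20 ALLOC][21-33 ALLOC][34-50 FREE]

Answer: [0-0 ALLOC][1-5 ALLOC][6-20 ALLOC][21-33 ALLOC][34-50 FREE]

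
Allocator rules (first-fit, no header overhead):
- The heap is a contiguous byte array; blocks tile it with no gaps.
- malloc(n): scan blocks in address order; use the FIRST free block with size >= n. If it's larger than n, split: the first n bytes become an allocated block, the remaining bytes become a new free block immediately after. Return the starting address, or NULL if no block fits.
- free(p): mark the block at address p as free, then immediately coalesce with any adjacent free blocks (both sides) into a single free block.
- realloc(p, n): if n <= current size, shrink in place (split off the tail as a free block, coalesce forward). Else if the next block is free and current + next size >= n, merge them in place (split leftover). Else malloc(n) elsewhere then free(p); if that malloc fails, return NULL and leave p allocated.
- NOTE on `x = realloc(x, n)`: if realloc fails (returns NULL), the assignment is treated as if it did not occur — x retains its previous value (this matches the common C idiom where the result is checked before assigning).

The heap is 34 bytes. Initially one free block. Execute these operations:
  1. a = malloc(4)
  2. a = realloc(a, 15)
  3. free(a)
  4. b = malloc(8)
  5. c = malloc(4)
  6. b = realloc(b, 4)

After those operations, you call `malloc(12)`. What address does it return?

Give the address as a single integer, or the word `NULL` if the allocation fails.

Answer: 12

Derivation:
Op 1: a = malloc(4) -> a = 0; heap: [0-3 ALLOC][4-33 FREE]
Op 2: a = realloc(a, 15) -> a = 0; heap: [0-14 ALLOC][15-33 FREE]
Op 3: free(a) -> (freed a); heap: [0-33 FREE]
Op 4: b = malloc(8) -> b = 0; heap: [0-7 ALLOC][8-33 FREE]
Op 5: c = malloc(4) -> c = 8; heap: [0-7 ALLOC][8-11 ALLOC][12-33 FREE]
Op 6: b = realloc(b, 4) -> b = 0; heap: [0-3 ALLOC][4-7 FREE][8-11 ALLOC][12-33 FREE]
malloc(12): first-fit scan over [0-3 ALLOC][4-7 FREE][8-11 ALLOC][12-33 FREE] -> 12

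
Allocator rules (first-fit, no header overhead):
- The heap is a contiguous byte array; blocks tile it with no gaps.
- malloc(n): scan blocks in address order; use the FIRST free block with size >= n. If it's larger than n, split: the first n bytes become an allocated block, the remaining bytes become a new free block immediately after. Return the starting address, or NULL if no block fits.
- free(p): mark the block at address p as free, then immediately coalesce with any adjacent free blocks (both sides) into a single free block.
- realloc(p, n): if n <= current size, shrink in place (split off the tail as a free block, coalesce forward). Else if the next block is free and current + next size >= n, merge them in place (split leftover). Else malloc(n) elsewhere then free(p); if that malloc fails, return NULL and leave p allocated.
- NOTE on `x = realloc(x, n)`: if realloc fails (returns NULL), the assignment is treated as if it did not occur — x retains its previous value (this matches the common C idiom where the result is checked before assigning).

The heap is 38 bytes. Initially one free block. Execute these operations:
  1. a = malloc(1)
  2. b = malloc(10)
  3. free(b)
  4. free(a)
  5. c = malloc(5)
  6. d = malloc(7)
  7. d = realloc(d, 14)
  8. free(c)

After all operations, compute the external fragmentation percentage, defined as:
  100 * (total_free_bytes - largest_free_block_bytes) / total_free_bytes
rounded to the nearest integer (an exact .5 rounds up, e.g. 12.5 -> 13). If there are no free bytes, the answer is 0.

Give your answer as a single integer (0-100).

Answer: 21

Derivation:
Op 1: a = malloc(1) -> a = 0; heap: [0-0 ALLOC][1-37 FREE]
Op 2: b = malloc(10) -> b = 1; heap: [0-0 ALLOC][1-10 ALLOC][11-37 FREE]
Op 3: free(b) -> (freed b); heap: [0-0 ALLOC][1-37 FREE]
Op 4: free(a) -> (freed a); heap: [0-37 FREE]
Op 5: c = malloc(5) -> c = 0; heap: [0-4 ALLOC][5-37 FREE]
Op 6: d = malloc(7) -> d = 5; heap: [0-4 ALLOC][5-11 ALLOC][12-37 FREE]
Op 7: d = realloc(d, 14) -> d = 5; heap: [0-4 ALLOC][5-18 ALLOC][19-37 FREE]
Op 8: free(c) -> (freed c); heap: [0-4 FREE][5-18 ALLOC][19-37 FREE]
Free blocks: [5 19] total_free=24 largest=19 -> 100*(24-19)/24 = 500/24 ≈ 20.833 -> rounds to 21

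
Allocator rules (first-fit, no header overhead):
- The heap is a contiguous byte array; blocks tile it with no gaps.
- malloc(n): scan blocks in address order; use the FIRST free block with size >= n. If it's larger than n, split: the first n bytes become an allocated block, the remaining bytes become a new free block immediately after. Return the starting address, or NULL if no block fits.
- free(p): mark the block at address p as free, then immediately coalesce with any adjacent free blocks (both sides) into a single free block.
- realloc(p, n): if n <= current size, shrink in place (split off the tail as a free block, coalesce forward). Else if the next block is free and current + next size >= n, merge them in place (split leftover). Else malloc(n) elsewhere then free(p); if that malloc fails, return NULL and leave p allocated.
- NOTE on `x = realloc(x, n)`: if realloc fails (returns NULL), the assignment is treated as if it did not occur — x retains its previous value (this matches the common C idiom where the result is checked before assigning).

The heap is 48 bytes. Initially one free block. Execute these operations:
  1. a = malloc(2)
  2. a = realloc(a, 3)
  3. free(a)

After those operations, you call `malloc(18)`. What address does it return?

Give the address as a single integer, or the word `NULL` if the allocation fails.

Op 1: a = malloc(2) -> a = 0; heap: [0-1 ALLOC][2-47 FREE]
Op 2: a = realloc(a, 3) -> a = 0; heap: [0-2 ALLOC][3-47 FREE]
Op 3: free(a) -> (freed a); heap: [0-47 FREE]
malloc(18): first-fit scan over [0-47 FREE] -> 0

Answer: 0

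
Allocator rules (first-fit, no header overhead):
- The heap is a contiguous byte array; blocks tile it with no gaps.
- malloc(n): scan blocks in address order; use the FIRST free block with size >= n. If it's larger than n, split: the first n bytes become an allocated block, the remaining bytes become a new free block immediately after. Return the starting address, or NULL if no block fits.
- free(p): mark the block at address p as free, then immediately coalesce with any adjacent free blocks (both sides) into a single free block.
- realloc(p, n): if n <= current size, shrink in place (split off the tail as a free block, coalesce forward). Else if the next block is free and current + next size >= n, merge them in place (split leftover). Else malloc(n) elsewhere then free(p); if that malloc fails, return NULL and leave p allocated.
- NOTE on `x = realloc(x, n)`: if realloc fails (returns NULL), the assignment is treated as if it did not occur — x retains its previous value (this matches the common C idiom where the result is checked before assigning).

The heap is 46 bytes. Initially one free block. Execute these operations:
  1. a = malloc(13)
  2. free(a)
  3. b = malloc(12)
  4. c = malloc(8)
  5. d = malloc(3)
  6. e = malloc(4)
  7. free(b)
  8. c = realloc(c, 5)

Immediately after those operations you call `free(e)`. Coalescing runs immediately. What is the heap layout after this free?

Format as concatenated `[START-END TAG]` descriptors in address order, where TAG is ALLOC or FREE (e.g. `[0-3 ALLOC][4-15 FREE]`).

Op 1: a = malloc(13) -> a = 0; heap: [0-12 ALLOC][13-45 FREE]
Op 2: free(a) -> (freed a); heap: [0-45 FREE]
Op 3: b = malloc(12) -> b = 0; heap: [0-11 ALLOC][12-45 FREE]
Op 4: c = malloc(8) -> c = 12; heap: [0-11 ALLOC][12-19 ALLOC][20-45 FREE]
Op 5: d = malloc(3) -> d = 20; heap: [0-11 ALLOC][12-19 ALLOC][20-22 ALLOC][23-45 FREE]
Op 6: e = malloc(4) -> e = 23; heap: [0-11 ALLOC][12-19 ALLOC][20-22 ALLOC][23-26 ALLOC][27-45 FREE]
Op 7: free(b) -> (freed b); heap: [0-11 FREE][12-19 ALLOC][20-22 ALLOC][23-26 ALLOC][27-45 FREE]
Op 8: c = realloc(c, 5) -> c = 12; heap: [0-11 FREE][12-16 ALLOC][17-19 FREE][20-22 ALLOC][23-26 ALLOC][27-45 FREE]
free(e): e = 23 -> block [23-26 ALLOC]; mark free, coalesce with adjacent free neighbors -> [0-11 FREE][12-16 ALLOC][17-19 FREE][20-22 ALLOC][23-45 FREE]

Answer: [0-11 FREE][12-16 ALLOC][17-19 FREE][20-22 ALLOC][23-45 FREE]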